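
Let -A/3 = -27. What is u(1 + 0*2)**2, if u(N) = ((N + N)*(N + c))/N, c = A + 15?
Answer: 37636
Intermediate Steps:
A = 81 (A = -3*(-27) = 81)
c = 96 (c = 81 + 15 = 96)
u(N) = 192 + 2*N (u(N) = ((N + N)*(N + 96))/N = ((2*N)*(96 + N))/N = (2*N*(96 + N))/N = 192 + 2*N)
u(1 + 0*2)**2 = (192 + 2*(1 + 0*2))**2 = (192 + 2*(1 + 0))**2 = (192 + 2*1)**2 = (192 + 2)**2 = 194**2 = 37636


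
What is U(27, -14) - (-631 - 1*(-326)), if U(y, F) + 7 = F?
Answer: 284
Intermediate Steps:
U(y, F) = -7 + F
U(27, -14) - (-631 - 1*(-326)) = (-7 - 14) - (-631 - 1*(-326)) = -21 - (-631 + 326) = -21 - 1*(-305) = -21 + 305 = 284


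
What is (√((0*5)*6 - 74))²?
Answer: -74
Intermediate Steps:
(√((0*5)*6 - 74))² = (√(0*6 - 74))² = (√(0 - 74))² = (√(-74))² = (I*√74)² = -74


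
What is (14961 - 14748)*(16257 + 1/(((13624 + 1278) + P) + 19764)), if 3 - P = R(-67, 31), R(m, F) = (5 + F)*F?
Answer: 116185348986/33553 ≈ 3.4627e+6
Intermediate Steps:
R(m, F) = F*(5 + F)
P = -1113 (P = 3 - 31*(5 + 31) = 3 - 31*36 = 3 - 1*1116 = 3 - 1116 = -1113)
(14961 - 14748)*(16257 + 1/(((13624 + 1278) + P) + 19764)) = (14961 - 14748)*(16257 + 1/(((13624 + 1278) - 1113) + 19764)) = 213*(16257 + 1/((14902 - 1113) + 19764)) = 213*(16257 + 1/(13789 + 19764)) = 213*(16257 + 1/33553) = 213*(545471122/33553) = 116185348986/33553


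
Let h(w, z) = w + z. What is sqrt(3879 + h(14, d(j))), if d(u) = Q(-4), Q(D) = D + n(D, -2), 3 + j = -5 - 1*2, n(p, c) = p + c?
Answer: sqrt(3883) ≈ 62.314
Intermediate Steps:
n(p, c) = c + p
j = -10 (j = -3 + (-5 - 1*2) = -3 + (-5 - 2) = -3 - 7 = -10)
Q(D) = -2 + 2*D (Q(D) = D + (-2 + D) = -2 + 2*D)
d(u) = -10 (d(u) = -2 + 2*(-4) = -2 - 8 = -10)
sqrt(3879 + h(14, d(j))) = sqrt(3879 + (14 - 10)) = sqrt(3879 + 4) = sqrt(3883)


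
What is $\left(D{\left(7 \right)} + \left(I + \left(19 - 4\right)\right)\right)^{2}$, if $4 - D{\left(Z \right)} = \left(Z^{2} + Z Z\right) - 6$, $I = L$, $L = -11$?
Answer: $7056$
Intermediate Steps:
$I = -11$
$D{\left(Z \right)} = 10 - 2 Z^{2}$ ($D{\left(Z \right)} = 4 - \left(\left(Z^{2} + Z Z\right) - 6\right) = 4 - \left(\left(Z^{2} + Z^{2}\right) - 6\right) = 4 - \left(2 Z^{2} - 6\right) = 4 - \left(-6 + 2 Z^{2}\right) = 10 - 2 Z^{2}$)
$\left(D{\left(7 \right)} + \left(I + \left(19 - 4\right)\right)\right)^{2} = \left(\left(10 - 2 \cdot 7^{2}\right) + \left(-11 + \left(19 - 4\right)\right)\right)^{2} = \left(\left(10 - 98\right) + \left(-11 + 15\right)\right)^{2} = \left(\left(10 - 98\right) + 4\right)^{2} = \left(-88 + 4\right)^{2} = \left(-84\right)^{2} = 7056$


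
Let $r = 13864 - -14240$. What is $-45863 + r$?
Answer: $-17759$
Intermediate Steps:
$r = 28104$ ($r = 13864 + 14240 = 28104$)
$-45863 + r = -45863 + 28104 = -17759$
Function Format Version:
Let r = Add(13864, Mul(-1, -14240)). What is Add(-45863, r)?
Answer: -17759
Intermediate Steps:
r = 28104 (r = Add(13864, 14240) = 28104)
Add(-45863, r) = Add(-45863, 28104) = -17759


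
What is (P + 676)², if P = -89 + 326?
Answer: 833569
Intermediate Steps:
P = 237
(P + 676)² = (237 + 676)² = 913² = 833569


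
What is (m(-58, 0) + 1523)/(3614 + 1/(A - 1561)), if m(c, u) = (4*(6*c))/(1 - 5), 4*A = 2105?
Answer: 7744069/14958342 ≈ 0.51771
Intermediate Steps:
A = 2105/4 (A = (¼)*2105 = 2105/4 ≈ 526.25)
m(c, u) = -6*c (m(c, u) = (24*c)/(-4) = (24*c)*(-¼) = -6*c)
(m(-58, 0) + 1523)/(3614 + 1/(A - 1561)) = (-6*(-58) + 1523)/(3614 + 1/(2105/4 - 1561)) = (348 + 1523)/(3614 + 1/(-4139/4)) = 1871/(3614 - 4/4139) = 1871/(14958342/4139) = 1871*(4139/14958342) = 7744069/14958342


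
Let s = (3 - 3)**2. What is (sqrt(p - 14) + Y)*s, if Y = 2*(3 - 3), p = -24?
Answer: 0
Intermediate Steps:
Y = 0 (Y = 2*0 = 0)
s = 0 (s = 0**2 = 0)
(sqrt(p - 14) + Y)*s = (sqrt(-24 - 14) + 0)*0 = (sqrt(-38) + 0)*0 = (I*sqrt(38) + 0)*0 = (I*sqrt(38))*0 = 0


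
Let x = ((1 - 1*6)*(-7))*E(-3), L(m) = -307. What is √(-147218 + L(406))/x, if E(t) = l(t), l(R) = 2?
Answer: I*√5901/14 ≈ 5.487*I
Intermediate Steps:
E(t) = 2
x = 70 (x = ((1 - 1*6)*(-7))*2 = ((1 - 6)*(-7))*2 = -5*(-7)*2 = 35*2 = 70)
√(-147218 + L(406))/x = √(-147218 - 307)/70 = √(-147525)*(1/70) = (5*I*√5901)*(1/70) = I*√5901/14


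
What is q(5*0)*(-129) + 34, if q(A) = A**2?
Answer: 34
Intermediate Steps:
q(5*0)*(-129) + 34 = (5*0)**2*(-129) + 34 = 0**2*(-129) + 34 = 0*(-129) + 34 = 0 + 34 = 34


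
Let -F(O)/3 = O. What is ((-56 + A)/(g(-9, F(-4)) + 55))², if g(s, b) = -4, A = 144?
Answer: 7744/2601 ≈ 2.9773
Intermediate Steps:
F(O) = -3*O
((-56 + A)/(g(-9, F(-4)) + 55))² = ((-56 + 144)/(-4 + 55))² = (88/51)² = 7744/2601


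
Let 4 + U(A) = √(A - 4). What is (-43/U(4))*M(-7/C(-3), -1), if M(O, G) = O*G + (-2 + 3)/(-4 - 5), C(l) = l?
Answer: -473/18 ≈ -26.278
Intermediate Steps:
U(A) = -4 + √(-4 + A) (U(A) = -4 + √(A - 4) = -4 + √(-4 + A))
M(O, G) = -⅑ + G*O (M(O, G) = G*O + 1/(-9) = G*O + 1*(-⅑) = G*O - ⅑ = -⅑ + G*O)
(-43/U(4))*M(-7/C(-3), -1) = (-43/(-4 + √(-4 + 4)))*(-⅑ - (-7)/(-3)) = (-43/(-4 + √0))*(-⅑ - (-7)*(-1)/3) = (-43/(-4 + 0))*(-⅑ - 1*7/3) = (-43/(-4))*(-⅑ - 7/3) = -43*(-¼)*(-22/9) = (43/4)*(-22/9) = -473/18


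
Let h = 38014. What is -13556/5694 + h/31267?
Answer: -103701868/89017149 ≈ -1.1650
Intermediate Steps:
-13556/5694 + h/31267 = -13556/5694 + 38014/31267 = -13556*1/5694 + 38014*(1/31267) = -6778/2847 + 38014/31267 = -103701868/89017149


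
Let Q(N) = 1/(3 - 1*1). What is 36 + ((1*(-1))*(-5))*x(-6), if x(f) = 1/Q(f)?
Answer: 46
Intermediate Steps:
Q(N) = ½ (Q(N) = 1/(3 - 1) = 1/2 = ½)
x(f) = 2 (x(f) = 1/(½) = 2)
36 + ((1*(-1))*(-5))*x(-6) = 36 + ((1*(-1))*(-5))*2 = 36 - 1*(-5)*2 = 36 + 5*2 = 36 + 10 = 46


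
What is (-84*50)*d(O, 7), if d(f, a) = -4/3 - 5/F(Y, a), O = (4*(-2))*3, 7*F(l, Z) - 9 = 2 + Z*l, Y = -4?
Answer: -51800/17 ≈ -3047.1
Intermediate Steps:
F(l, Z) = 11/7 + Z*l/7 (F(l, Z) = 9/7 + (2 + Z*l)/7 = 9/7 + (2/7 + Z*l/7) = 11/7 + Z*l/7)
O = -24 (O = -8*3 = -24)
d(f, a) = -4/3 - 5/(11/7 - 4*a/7) (d(f, a) = -4/3 - 5/(11/7 + (⅐)*a*(-4)) = -4*⅓ - 5/(11/7 - 4*a/7) = -4/3 - 5/(11/7 - 4*a/7))
(-84*50)*d(O, 7) = (-84*50)*((-149 + 16*7)/(3*(11 - 4*7))) = -1400*(-149 + 112)/(11 - 28) = -1400*(-37)/(-17) = -1400*(-1)*(-37)/17 = -4200*37/51 = -51800/17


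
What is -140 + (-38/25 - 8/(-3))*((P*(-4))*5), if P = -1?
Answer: -1756/15 ≈ -117.07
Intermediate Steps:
-140 + (-38/25 - 8/(-3))*((P*(-4))*5) = -140 + (-38/25 - 8/(-3))*(-1*(-4)*5) = -140 + (-38*1/25 - 8*(-⅓))*(4*5) = -140 + (-38/25 + 8/3)*20 = -140 + (86/75)*20 = -140 + 344/15 = -1756/15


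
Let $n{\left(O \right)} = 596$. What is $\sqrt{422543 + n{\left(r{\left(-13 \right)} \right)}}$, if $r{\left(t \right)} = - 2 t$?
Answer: $\sqrt{423139} \approx 650.49$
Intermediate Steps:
$\sqrt{422543 + n{\left(r{\left(-13 \right)} \right)}} = \sqrt{422543 + 596} = \sqrt{423139}$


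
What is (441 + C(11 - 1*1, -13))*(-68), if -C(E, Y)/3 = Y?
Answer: -32640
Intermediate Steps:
C(E, Y) = -3*Y
(441 + C(11 - 1*1, -13))*(-68) = (441 - 3*(-13))*(-68) = (441 + 39)*(-68) = 480*(-68) = -32640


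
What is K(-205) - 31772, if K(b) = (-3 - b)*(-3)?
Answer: -32378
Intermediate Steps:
K(b) = 9 + 3*b
K(-205) - 31772 = (9 + 3*(-205)) - 31772 = (9 - 615) - 31772 = -606 - 31772 = -32378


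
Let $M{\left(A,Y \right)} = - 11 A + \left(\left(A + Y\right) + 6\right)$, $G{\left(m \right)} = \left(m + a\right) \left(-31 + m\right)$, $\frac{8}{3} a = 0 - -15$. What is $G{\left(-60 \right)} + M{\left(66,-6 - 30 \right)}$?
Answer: $\frac{34065}{8} \approx 4258.1$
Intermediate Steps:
$a = \frac{45}{8}$ ($a = \frac{3 \left(0 - -15\right)}{8} = \frac{3 \left(0 + 15\right)}{8} = \frac{3}{8} \cdot 15 = \frac{45}{8} \approx 5.625$)
$G{\left(m \right)} = \left(-31 + m\right) \left(\frac{45}{8} + m\right)$ ($G{\left(m \right)} = \left(m + \frac{45}{8}\right) \left(-31 + m\right) = \left(\frac{45}{8} + m\right) \left(-31 + m\right) = \left(-31 + m\right) \left(\frac{45}{8} + m\right)$)
$M{\left(A,Y \right)} = 6 + Y - 10 A$ ($M{\left(A,Y \right)} = - 11 A + \left(6 + A + Y\right) = 6 + Y - 10 A$)
$G{\left(-60 \right)} + M{\left(66,-6 - 30 \right)} = \left(- \frac{1395}{8} + \left(-60\right)^{2} - - \frac{3045}{2}\right) - 690 = \left(- \frac{1395}{8} + 3600 + \frac{3045}{2}\right) - 690 = \frac{39585}{8} - 690 = \frac{34065}{8}$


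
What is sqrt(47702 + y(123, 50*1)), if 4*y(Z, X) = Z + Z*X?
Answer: sqrt(197081)/2 ≈ 221.97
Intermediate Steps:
y(Z, X) = Z/4 + X*Z/4 (y(Z, X) = (Z + Z*X)/4 = (Z + X*Z)/4 = Z/4 + X*Z/4)
sqrt(47702 + y(123, 50*1)) = sqrt(47702 + (1/4)*123*(1 + 50*1)) = sqrt(47702 + (1/4)*123*(1 + 50)) = sqrt(47702 + (1/4)*123*51) = sqrt(47702 + 6273/4) = sqrt(197081/4) = sqrt(197081)/2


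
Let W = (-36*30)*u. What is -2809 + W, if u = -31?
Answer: 30671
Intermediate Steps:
W = 33480 (W = -36*30*(-31) = -1080*(-31) = 33480)
-2809 + W = -2809 + 33480 = 30671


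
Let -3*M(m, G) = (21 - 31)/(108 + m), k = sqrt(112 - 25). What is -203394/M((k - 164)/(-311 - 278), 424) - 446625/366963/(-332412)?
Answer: -263720041191182574119/39915517167380 + 305091*sqrt(87)/2945 ≈ -6.6060e+6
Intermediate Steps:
k = sqrt(87) ≈ 9.3274
M(m, G) = 10/(3*(108 + m)) (M(m, G) = -(21 - 31)/(3*(108 + m)) = -(-10)/(3*(108 + m)) = 10/(3*(108 + m)))
-203394/M((k - 164)/(-311 - 278), 424) - 446625/366963/(-332412) = -(32949828/5 + 305091*(sqrt(87) - 164)/(5*(-311 - 278))) - 446625/366963/(-332412) = -(19457483616/2945 - 305091*sqrt(87)/2945) - 446625*1/366963*(-1/332412) = -(19457483616/2945 - 305091*sqrt(87)/2945) - 148875/122321*(-1/332412) = -(19457483616/2945 - 305091*sqrt(87)/2945) + 49625/13553656084 = -203394*(95664/2945 - 3*sqrt(87)/5890) + 49625/13553656084 = (-19457483616/2945 + 305091*sqrt(87)/2945) + 49625/13553656084 = -263720041191182574119/39915517167380 + 305091*sqrt(87)/2945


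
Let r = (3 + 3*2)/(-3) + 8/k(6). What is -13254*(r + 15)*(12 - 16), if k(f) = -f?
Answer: 565504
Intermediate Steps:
r = -13/3 (r = (3 + 3*2)/(-3) + 8/((-1*6)) = (3 + 6)*(-⅓) + 8/(-6) = 9*(-⅓) + 8*(-⅙) = -3 - 4/3 = -13/3 ≈ -4.3333)
-13254*(r + 15)*(12 - 16) = -13254*(-13/3 + 15)*(12 - 16) = -141376*(-4) = -13254*(-128/3) = 565504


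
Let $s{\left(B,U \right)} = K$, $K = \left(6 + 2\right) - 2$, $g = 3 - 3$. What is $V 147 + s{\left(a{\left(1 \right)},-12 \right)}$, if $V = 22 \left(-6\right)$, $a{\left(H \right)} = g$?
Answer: $-19398$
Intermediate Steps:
$g = 0$
$a{\left(H \right)} = 0$
$V = -132$
$K = 6$ ($K = 8 - 2 = 6$)
$s{\left(B,U \right)} = 6$
$V 147 + s{\left(a{\left(1 \right)},-12 \right)} = \left(-132\right) 147 + 6 = -19404 + 6 = -19398$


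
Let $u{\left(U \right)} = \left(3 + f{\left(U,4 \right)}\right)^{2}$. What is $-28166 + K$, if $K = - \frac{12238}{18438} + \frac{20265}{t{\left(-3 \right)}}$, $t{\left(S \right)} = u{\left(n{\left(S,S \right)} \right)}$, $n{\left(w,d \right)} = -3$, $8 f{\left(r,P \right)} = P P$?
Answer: $- \frac{1260977758}{46095} \approx -27356.0$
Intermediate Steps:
$f{\left(r,P \right)} = \frac{P^{2}}{8}$ ($f{\left(r,P \right)} = \frac{P P}{8} = \frac{P^{2}}{8}$)
$u{\left(U \right)} = 25$ ($u{\left(U \right)} = \left(3 + \frac{4^{2}}{8}\right)^{2} = \left(3 + \frac{1}{8} \cdot 16\right)^{2} = \left(3 + 2\right)^{2} = 5^{2} = 25$)
$t{\left(S \right)} = 25$
$K = \frac{37334012}{46095}$ ($K = - \frac{12238}{18438} + \frac{20265}{25} = \left(-12238\right) \frac{1}{18438} + 20265 \cdot \frac{1}{25} = - \frac{6119}{9219} + \frac{4053}{5} = \frac{37334012}{46095} \approx 809.94$)
$-28166 + K = -28166 + \frac{37334012}{46095} = - \frac{1260977758}{46095}$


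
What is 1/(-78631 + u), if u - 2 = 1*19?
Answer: -1/78610 ≈ -1.2721e-5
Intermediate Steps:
u = 21 (u = 2 + 1*19 = 2 + 19 = 21)
1/(-78631 + u) = 1/(-78631 + 21) = 1/(-78610) = -1/78610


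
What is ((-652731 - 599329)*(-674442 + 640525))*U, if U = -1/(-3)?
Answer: 42466119020/3 ≈ 1.4155e+10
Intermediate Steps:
U = 1/3 (U = -1*(-1/3) = 1/3 ≈ 0.33333)
((-652731 - 599329)*(-674442 + 640525))*U = ((-652731 - 599329)*(-674442 + 640525))*(1/3) = -1252060*(-33917)*(1/3) = 42466119020*(1/3) = 42466119020/3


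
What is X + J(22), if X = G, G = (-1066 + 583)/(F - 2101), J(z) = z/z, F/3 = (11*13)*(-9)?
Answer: 6445/5962 ≈ 1.0810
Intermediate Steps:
F = -3861 (F = 3*((11*13)*(-9)) = 3*(143*(-9)) = 3*(-1287) = -3861)
J(z) = 1
G = 483/5962 (G = (-1066 + 583)/(-3861 - 2101) = -483/(-5962) = -483*(-1/5962) = 483/5962 ≈ 0.081013)
X = 483/5962 ≈ 0.081013
X + J(22) = 483/5962 + 1 = 6445/5962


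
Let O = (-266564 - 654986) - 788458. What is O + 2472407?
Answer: 762399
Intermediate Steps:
O = -1710008 (O = -921550 - 788458 = -1710008)
O + 2472407 = -1710008 + 2472407 = 762399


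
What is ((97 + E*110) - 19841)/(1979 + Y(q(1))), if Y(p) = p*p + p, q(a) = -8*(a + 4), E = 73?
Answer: -11714/3539 ≈ -3.3100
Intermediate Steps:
q(a) = -32 - 8*a (q(a) = -8*(4 + a) = -32 - 8*a)
Y(p) = p + p² (Y(p) = p² + p = p + p²)
((97 + E*110) - 19841)/(1979 + Y(q(1))) = ((97 + 73*110) - 19841)/(1979 + (-32 - 8*1)*(1 + (-32 - 8*1))) = ((97 + 8030) - 19841)/(1979 + (-32 - 8)*(1 + (-32 - 8))) = (8127 - 19841)/(1979 - 40*(1 - 40)) = -11714/(1979 - 40*(-39)) = -11714/(1979 + 1560) = -11714/3539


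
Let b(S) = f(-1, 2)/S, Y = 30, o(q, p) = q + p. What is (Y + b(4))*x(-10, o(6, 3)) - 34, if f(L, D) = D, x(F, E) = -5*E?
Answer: -2813/2 ≈ -1406.5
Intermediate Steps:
o(q, p) = p + q
b(S) = 2/S
(Y + b(4))*x(-10, o(6, 3)) - 34 = (30 + 2/4)*(-5*(3 + 6)) - 34 = (30 + 2*(¼))*(-5*9) - 34 = (30 + ½)*(-45) - 34 = (61/2)*(-45) - 34 = -2745/2 - 34 = -2813/2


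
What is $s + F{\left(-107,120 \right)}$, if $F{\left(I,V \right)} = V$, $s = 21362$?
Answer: $21482$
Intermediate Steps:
$s + F{\left(-107,120 \right)} = 21362 + 120 = 21482$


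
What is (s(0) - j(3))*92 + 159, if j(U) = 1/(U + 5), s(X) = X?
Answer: 295/2 ≈ 147.50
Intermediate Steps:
j(U) = 1/(5 + U)
(s(0) - j(3))*92 + 159 = (0 - 1/(5 + 3))*92 + 159 = (0 - 1/8)*92 + 159 = (0 - 1*⅛)*92 + 159 = (0 - ⅛)*92 + 159 = -⅛*92 + 159 = -23/2 + 159 = 295/2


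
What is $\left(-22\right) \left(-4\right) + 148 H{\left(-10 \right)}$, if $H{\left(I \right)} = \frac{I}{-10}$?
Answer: $236$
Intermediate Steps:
$H{\left(I \right)} = - \frac{I}{10}$ ($H{\left(I \right)} = I \left(- \frac{1}{10}\right) = - \frac{I}{10}$)
$\left(-22\right) \left(-4\right) + 148 H{\left(-10 \right)} = \left(-22\right) \left(-4\right) + 148 \left(\left(- \frac{1}{10}\right) \left(-10\right)\right) = 88 + 148 \cdot 1 = 88 + 148 = 236$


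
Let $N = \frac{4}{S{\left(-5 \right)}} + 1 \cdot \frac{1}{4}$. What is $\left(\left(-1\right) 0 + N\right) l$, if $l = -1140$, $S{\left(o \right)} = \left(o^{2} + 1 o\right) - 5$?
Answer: $-589$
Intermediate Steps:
$S{\left(o \right)} = -5 + o + o^{2}$ ($S{\left(o \right)} = \left(o^{2} + o\right) - 5 = \left(o + o^{2}\right) - 5 = -5 + o + o^{2}$)
$N = \frac{31}{60}$ ($N = \frac{4}{-5 - 5 + \left(-5\right)^{2}} + 1 \cdot \frac{1}{4} = \frac{4}{-5 - 5 + 25} + 1 \cdot \frac{1}{4} = \frac{4}{15} + \frac{1}{4} = \frac{31}{60} \approx 0.51667$)
$\left(\left(-1\right) 0 + N\right) l = \left(\left(-1\right) 0 + \frac{31}{60}\right) \left(-1140\right) = \left(0 + \frac{31}{60}\right) \left(-1140\right) = \frac{31}{60} \left(-1140\right) = -589$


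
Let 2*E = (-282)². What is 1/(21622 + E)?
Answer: 1/61384 ≈ 1.6291e-5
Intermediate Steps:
E = 39762 (E = (½)*(-282)² = (½)*79524 = 39762)
1/(21622 + E) = 1/(21622 + 39762) = 1/61384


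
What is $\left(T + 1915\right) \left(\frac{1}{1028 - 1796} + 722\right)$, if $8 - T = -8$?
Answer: $\frac{1070729845}{768} \approx 1.3942 \cdot 10^{6}$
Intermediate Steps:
$T = 16$ ($T = 8 - -8 = 8 + 8 = 16$)
$\left(T + 1915\right) \left(\frac{1}{1028 - 1796} + 722\right) = \left(16 + 1915\right) \left(\frac{1}{1028 - 1796} + 722\right) = 1931 \left(\frac{1}{-768} + 722\right) = 1931 \left(- \frac{1}{768} + 722\right) = 1931 \cdot \frac{554495}{768} = \frac{1070729845}{768}$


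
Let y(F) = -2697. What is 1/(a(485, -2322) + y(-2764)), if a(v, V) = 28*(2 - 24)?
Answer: -1/3313 ≈ -0.00030184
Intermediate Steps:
a(v, V) = -616 (a(v, V) = 28*(-22) = -616)
1/(a(485, -2322) + y(-2764)) = 1/(-616 - 2697) = 1/(-3313) = -1/3313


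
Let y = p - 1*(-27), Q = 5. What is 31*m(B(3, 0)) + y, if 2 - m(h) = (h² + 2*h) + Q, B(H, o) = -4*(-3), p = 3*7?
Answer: -5253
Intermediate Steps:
p = 21
B(H, o) = 12
y = 48 (y = 21 - 1*(-27) = 21 + 27 = 48)
m(h) = -3 - h² - 2*h (m(h) = 2 - ((h² + 2*h) + 5) = 2 - (5 + h² + 2*h) = 2 + (-5 - h² - 2*h) = -3 - h² - 2*h)
31*m(B(3, 0)) + y = 31*(-3 - 1*12² - 2*12) + 48 = 31*(-3 - 1*144 - 24) + 48 = 31*(-3 - 144 - 24) + 48 = 31*(-171) + 48 = -5301 + 48 = -5253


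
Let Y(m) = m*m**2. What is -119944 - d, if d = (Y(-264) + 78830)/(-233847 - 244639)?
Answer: -28704922849/239243 ≈ -1.1998e+5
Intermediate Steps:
Y(m) = m**3
d = 9160457/239243 (d = ((-264)**3 + 78830)/(-233847 - 244639) = (-18399744 + 78830)/(-478486) = -18320914*(-1/478486) = 9160457/239243 ≈ 38.289)
-119944 - d = -119944 - 1*9160457/239243 = -119944 - 9160457/239243 = -28704922849/239243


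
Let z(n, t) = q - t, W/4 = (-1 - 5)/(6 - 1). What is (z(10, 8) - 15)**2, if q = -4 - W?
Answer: 12321/25 ≈ 492.84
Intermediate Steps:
W = -24/5 (W = 4*((-1 - 5)/(6 - 1)) = 4*(-6/5) = -24/5 ≈ -4.8000)
q = 4/5 (q = -4 - 1*(-24/5) = -4 + 24/5 = 4/5 ≈ 0.80000)
z(n, t) = 4/5 - t
(z(10, 8) - 15)**2 = ((4/5 - 1*8) - 15)**2 = ((4/5 - 8) - 15)**2 = (-36/5 - 15)**2 = (-111/5)**2 = 12321/25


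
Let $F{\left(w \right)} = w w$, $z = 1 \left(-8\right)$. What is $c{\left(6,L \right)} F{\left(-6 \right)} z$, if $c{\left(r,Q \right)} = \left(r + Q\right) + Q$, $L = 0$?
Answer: $-1728$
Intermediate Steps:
$z = -8$
$c{\left(r,Q \right)} = r + 2 Q$ ($c{\left(r,Q \right)} = \left(Q + r\right) + Q = r + 2 Q$)
$F{\left(w \right)} = w^{2}$
$c{\left(6,L \right)} F{\left(-6 \right)} z = \left(6 + 2 \cdot 0\right) \left(-6\right)^{2} \left(-8\right) = \left(6 + 0\right) 36 \left(-8\right) = 6 \cdot 36 \left(-8\right) = 216 \left(-8\right) = -1728$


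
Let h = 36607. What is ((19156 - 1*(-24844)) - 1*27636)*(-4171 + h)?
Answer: 530782704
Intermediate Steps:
((19156 - 1*(-24844)) - 1*27636)*(-4171 + h) = ((19156 - 1*(-24844)) - 1*27636)*(-4171 + 36607) = ((19156 + 24844) - 27636)*32436 = (44000 - 27636)*32436 = 16364*32436 = 530782704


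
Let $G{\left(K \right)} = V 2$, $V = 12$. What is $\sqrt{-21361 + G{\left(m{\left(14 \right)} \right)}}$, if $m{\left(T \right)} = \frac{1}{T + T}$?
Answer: $i \sqrt{21337} \approx 146.07 i$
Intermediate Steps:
$m{\left(T \right)} = \frac{1}{2 T}$
$G{\left(K \right)} = 24$ ($G{\left(K \right)} = 12 \cdot 2 = 24$)
$\sqrt{-21361 + G{\left(m{\left(14 \right)} \right)}} = \sqrt{-21361 + 24} = \sqrt{-21337} = i \sqrt{21337}$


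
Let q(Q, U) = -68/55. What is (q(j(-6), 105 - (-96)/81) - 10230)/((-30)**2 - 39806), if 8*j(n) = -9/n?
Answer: 281359/1069915 ≈ 0.26297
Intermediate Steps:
j(n) = -9/(8*n) (j(n) = (-9/n)/8 = -9/(8*n))
q(Q, U) = -68/55 (q(Q, U) = -68*1/55 = -68/55)
(q(j(-6), 105 - (-96)/81) - 10230)/((-30)**2 - 39806) = (-68/55 - 10230)/((-30)**2 - 39806) = -562718/(55*(900 - 39806)) = -562718/55/(-38906) = -562718/55*(-1/38906) = 281359/1069915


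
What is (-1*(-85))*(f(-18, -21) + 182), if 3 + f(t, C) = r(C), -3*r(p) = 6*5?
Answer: 14365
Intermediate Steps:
r(p) = -10 (r(p) = -2*5 = -⅓*30 = -10)
f(t, C) = -13 (f(t, C) = -3 - 10 = -13)
(-1*(-85))*(f(-18, -21) + 182) = (-1*(-85))*(-13 + 182) = 85*169 = 14365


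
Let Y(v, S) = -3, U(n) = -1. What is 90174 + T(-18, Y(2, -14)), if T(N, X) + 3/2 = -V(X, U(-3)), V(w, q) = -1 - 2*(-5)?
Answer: 180327/2 ≈ 90164.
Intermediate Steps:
V(w, q) = 9 (V(w, q) = -1 + 10 = 9)
T(N, X) = -21/2 (T(N, X) = -3/2 - 1*9 = -3/2 - 9 = -21/2)
90174 + T(-18, Y(2, -14)) = 90174 - 21/2 = 180327/2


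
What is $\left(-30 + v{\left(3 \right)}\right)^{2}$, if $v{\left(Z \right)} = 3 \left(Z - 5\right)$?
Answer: $1296$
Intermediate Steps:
$v{\left(Z \right)} = -15 + 3 Z$ ($v{\left(Z \right)} = 3 \left(-5 + Z\right) = -15 + 3 Z$)
$\left(-30 + v{\left(3 \right)}\right)^{2} = \left(-30 + \left(-15 + 3 \cdot 3\right)\right)^{2} = \left(-30 + \left(-15 + 9\right)\right)^{2} = \left(-30 - 6\right)^{2} = \left(-36\right)^{2} = 1296$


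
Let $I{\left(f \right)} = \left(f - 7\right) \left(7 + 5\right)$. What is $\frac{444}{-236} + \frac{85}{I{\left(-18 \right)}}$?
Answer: $- \frac{7663}{3540} \approx -2.1647$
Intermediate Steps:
$I{\left(f \right)} = -84 + 12 f$ ($I{\left(f \right)} = \left(-7 + f\right) 12 = -84 + 12 f$)
$\frac{444}{-236} + \frac{85}{I{\left(-18 \right)}} = \frac{444}{-236} + \frac{85}{-84 + 12 \left(-18\right)} = 444 \left(- \frac{1}{236}\right) + \frac{85}{-84 - 216} = - \frac{111}{59} + \frac{85}{-300} = - \frac{111}{59} + 85 \left(- \frac{1}{300}\right) = - \frac{111}{59} - \frac{17}{60} = - \frac{7663}{3540}$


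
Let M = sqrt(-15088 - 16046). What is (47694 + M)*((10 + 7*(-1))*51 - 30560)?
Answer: -1450231458 - 30407*I*sqrt(31134) ≈ -1.4502e+9 - 5.3653e+6*I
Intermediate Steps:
M = I*sqrt(31134) (M = sqrt(-31134) = I*sqrt(31134) ≈ 176.45*I)
(47694 + M)*((10 + 7*(-1))*51 - 30560) = (47694 + I*sqrt(31134))*((10 + 7*(-1))*51 - 30560) = (47694 + I*sqrt(31134))*((10 - 7)*51 - 30560) = (47694 + I*sqrt(31134))*(3*51 - 30560) = (47694 + I*sqrt(31134))*(153 - 30560) = (47694 + I*sqrt(31134))*(-30407) = -1450231458 - 30407*I*sqrt(31134)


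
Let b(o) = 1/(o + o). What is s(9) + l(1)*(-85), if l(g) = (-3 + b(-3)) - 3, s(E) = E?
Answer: 3199/6 ≈ 533.17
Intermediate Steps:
b(o) = 1/(2*o)
l(g) = -37/6 (l(g) = (-3 + (1/2)/(-3)) - 3 = (-3 + (1/2)*(-1/3)) - 3 = (-3 - 1/6) - 3 = -19/6 - 3 = -37/6)
s(9) + l(1)*(-85) = 9 - 37/6*(-85) = 9 + 3145/6 = 3199/6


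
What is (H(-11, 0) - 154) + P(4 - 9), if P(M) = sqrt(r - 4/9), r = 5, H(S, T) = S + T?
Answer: -165 + sqrt(41)/3 ≈ -162.87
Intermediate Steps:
P(M) = sqrt(41)/3 (P(M) = sqrt(5 - 4/9) = sqrt(41/9) = sqrt(41)/3)
(H(-11, 0) - 154) + P(4 - 9) = ((-11 + 0) - 154) + sqrt(41)/3 = (-11 - 154) + sqrt(41)/3 = -165 + sqrt(41)/3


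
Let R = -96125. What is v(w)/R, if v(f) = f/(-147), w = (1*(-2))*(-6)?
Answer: 4/4710125 ≈ 8.4923e-7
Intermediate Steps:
w = 12 (w = -2*(-6) = 12)
v(f) = -f/147 (v(f) = f*(-1/147) = -f/147)
v(w)/R = -1/147*12/(-96125) = -4/49*(-1/96125) = 4/4710125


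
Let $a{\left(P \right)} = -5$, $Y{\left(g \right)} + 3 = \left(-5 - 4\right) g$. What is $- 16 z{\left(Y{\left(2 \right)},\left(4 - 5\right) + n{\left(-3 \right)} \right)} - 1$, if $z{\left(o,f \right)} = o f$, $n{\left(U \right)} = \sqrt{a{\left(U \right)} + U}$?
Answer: $-337 + 672 i \sqrt{2} \approx -337.0 + 950.35 i$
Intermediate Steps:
$Y{\left(g \right)} = -3 - 9 g$ ($Y{\left(g \right)} = -3 + \left(-5 - 4\right) g = -3 - 9 g$)
$n{\left(U \right)} = \sqrt{-5 + U}$
$z{\left(o,f \right)} = f o$
$- 16 z{\left(Y{\left(2 \right)},\left(4 - 5\right) + n{\left(-3 \right)} \right)} - 1 = - 16 \left(\left(4 - 5\right) + \sqrt{-5 - 3}\right) \left(-3 - 18\right) - 1 = - 16 \left(-1 + \sqrt{-8}\right) \left(-3 - 18\right) - 1 = - 16 \left(-1 + 2 i \sqrt{2}\right) \left(-21\right) - 1 = - 16 \left(21 - 42 i \sqrt{2}\right) - 1 = \left(-336 + 672 i \sqrt{2}\right) - 1 = -337 + 672 i \sqrt{2}$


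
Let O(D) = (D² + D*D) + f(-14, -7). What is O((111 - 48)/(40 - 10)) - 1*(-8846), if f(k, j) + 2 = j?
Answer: 442291/50 ≈ 8845.8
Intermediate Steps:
f(k, j) = -2 + j
O(D) = -9 + 2*D² (O(D) = (D² + D*D) + (-2 - 7) = (D² + D²) - 9 = 2*D² - 9 = -9 + 2*D²)
O((111 - 48)/(40 - 10)) - 1*(-8846) = (-9 + 2*((111 - 48)/(40 - 10))²) - 1*(-8846) = (-9 + 2*(63/30)²) + 8846 = (-9 + 2*(63*(1/30))²) + 8846 = (-9 + 2*(21/10)²) + 8846 = (-9 + 2*(441/100)) + 8846 = (-9 + 441/50) + 8846 = -9/50 + 8846 = 442291/50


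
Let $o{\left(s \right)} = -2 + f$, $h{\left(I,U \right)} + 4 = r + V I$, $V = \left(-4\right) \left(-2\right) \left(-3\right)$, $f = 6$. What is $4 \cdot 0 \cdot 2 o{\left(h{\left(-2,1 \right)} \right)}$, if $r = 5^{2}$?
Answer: $0$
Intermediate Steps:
$V = -24$ ($V = 8 \left(-3\right) = -24$)
$r = 25$
$h{\left(I,U \right)} = 21 - 24 I$ ($h{\left(I,U \right)} = -4 - \left(-25 + 24 I\right) = 21 - 24 I$)
$o{\left(s \right)} = 4$ ($o{\left(s \right)} = -2 + 6 = 4$)
$4 \cdot 0 \cdot 2 o{\left(h{\left(-2,1 \right)} \right)} = 4 \cdot 0 \cdot 2 \cdot 4 = 0 \cdot 2 \cdot 4 = 0 \cdot 4 = 0$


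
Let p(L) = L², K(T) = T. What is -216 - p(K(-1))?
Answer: -217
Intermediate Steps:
-216 - p(K(-1)) = -216 - 1*(-1)² = -216 - 1*1 = -216 - 1 = -217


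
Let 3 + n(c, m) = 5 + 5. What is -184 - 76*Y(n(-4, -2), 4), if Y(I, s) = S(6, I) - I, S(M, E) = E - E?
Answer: 348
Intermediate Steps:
S(M, E) = 0
n(c, m) = 7 (n(c, m) = -3 + (5 + 5) = -3 + 10 = 7)
Y(I, s) = -I (Y(I, s) = 0 - I = -I)
-184 - 76*Y(n(-4, -2), 4) = -184 - (-76)*7 = -184 - 76*(-7) = -184 + 532 = 348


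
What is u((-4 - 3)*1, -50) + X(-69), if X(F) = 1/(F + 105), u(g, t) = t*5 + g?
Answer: -9251/36 ≈ -256.97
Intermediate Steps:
u(g, t) = g + 5*t (u(g, t) = 5*t + g = g + 5*t)
X(F) = 1/(105 + F)
u((-4 - 3)*1, -50) + X(-69) = ((-4 - 3)*1 + 5*(-50)) + 1/(105 - 69) = (-7*1 - 250) + 1/36 = (-7 - 250) + 1/36 = -257 + 1/36 = -9251/36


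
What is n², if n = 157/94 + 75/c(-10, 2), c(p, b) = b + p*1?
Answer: 8392609/141376 ≈ 59.364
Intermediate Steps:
c(p, b) = b + p
n = -2897/376 (n = 157/94 + 75/(2 - 10) = 157*(1/94) + 75/(-8) = 157/94 + 75*(-⅛) = 157/94 - 75/8 = -2897/376 ≈ -7.7048)
n² = (-2897/376)² = 8392609/141376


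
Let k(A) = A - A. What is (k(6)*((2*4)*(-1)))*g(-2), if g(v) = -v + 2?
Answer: 0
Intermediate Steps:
g(v) = 2 - v
k(A) = 0
(k(6)*((2*4)*(-1)))*g(-2) = (0*((2*4)*(-1)))*(2 - 1*(-2)) = (0*(8*(-1)))*(2 + 2) = (0*(-8))*4 = 0*4 = 0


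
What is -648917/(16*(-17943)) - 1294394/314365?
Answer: -167608191967/90250419120 ≈ -1.8571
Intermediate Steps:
-648917/(16*(-17943)) - 1294394/314365 = -648917/(-287088) - 1294394*1/314365 = -648917*(-1/287088) - 1294394/314365 = 648917/287088 - 1294394/314365 = -167608191967/90250419120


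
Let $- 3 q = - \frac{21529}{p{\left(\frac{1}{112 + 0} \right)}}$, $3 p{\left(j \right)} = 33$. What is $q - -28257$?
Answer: $\frac{954010}{33} \approx 28909.0$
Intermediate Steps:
$p{\left(j \right)} = 11$ ($p{\left(j \right)} = \frac{1}{3} \cdot 33 = 11$)
$q = \frac{21529}{33}$ ($q = - \frac{\left(-21529\right) \frac{1}{11}}{3} = \left(- \frac{1}{3}\right) \left(- \frac{21529}{11}\right) = \frac{21529}{33} \approx 652.39$)
$q - -28257 = \frac{21529}{33} - -28257 = \frac{21529}{33} + 28257 = \frac{954010}{33}$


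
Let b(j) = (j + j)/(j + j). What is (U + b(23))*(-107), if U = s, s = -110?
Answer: 11663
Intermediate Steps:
b(j) = 1 (b(j) = (2*j)/((2*j)) = (2*j)*(1/(2*j)) = 1)
U = -110
(U + b(23))*(-107) = (-110 + 1)*(-107) = -109*(-107) = 11663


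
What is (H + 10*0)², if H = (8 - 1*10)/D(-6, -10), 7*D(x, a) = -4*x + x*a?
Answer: 1/36 ≈ 0.027778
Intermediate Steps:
D(x, a) = -4*x/7 + a*x/7 (D(x, a) = (-4*x + x*a)/7 = (-4*x + a*x)/7 = -4*x/7 + a*x/7)
H = -⅙ (H = (8 - 1*10)/(((⅐)*(-6)*(-4 - 10))) = (8 - 10)/(((⅐)*(-6)*(-14))) = -2/12 = -2*1/12 = -⅙ ≈ -0.16667)
(H + 10*0)² = (-⅙ + 10*0)² = (-⅙ + 0)² = (-⅙)² = 1/36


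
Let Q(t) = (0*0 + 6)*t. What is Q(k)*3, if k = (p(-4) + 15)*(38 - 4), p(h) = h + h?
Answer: 4284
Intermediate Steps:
p(h) = 2*h
k = 238 (k = (2*(-4) + 15)*(38 - 4) = (-8 + 15)*34 = 7*34 = 238)
Q(t) = 6*t (Q(t) = (0 + 6)*t = 6*t)
Q(k)*3 = (6*238)*3 = 1428*3 = 4284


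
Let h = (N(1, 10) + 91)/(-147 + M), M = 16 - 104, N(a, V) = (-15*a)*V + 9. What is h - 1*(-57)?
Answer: 2689/47 ≈ 57.213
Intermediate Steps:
N(a, V) = 9 - 15*V*a (N(a, V) = -15*V*a + 9 = 9 - 15*V*a)
M = -88
h = 10/47 (h = ((9 - 15*10*1) + 91)/(-147 - 88) = ((9 - 150) + 91)/(-235) = (-141 + 91)*(-1/235) = -50*(-1/235) = 10/47 ≈ 0.21277)
h - 1*(-57) = 10/47 - 1*(-57) = 10/47 + 57 = 2689/47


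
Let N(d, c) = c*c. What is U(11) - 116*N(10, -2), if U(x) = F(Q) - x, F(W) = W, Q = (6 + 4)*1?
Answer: -465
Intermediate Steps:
Q = 10 (Q = 10*1 = 10)
U(x) = 10 - x
N(d, c) = c**2
U(11) - 116*N(10, -2) = (10 - 1*11) - 116*(-2)**2 = (10 - 11) - 116*4 = -1 - 464 = -465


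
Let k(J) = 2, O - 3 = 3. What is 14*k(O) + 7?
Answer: 35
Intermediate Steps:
O = 6 (O = 3 + 3 = 6)
14*k(O) + 7 = 14*2 + 7 = 28 + 7 = 35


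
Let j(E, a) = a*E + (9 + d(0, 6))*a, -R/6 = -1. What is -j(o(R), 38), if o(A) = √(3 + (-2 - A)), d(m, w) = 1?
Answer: -380 - 38*I*√5 ≈ -380.0 - 84.971*I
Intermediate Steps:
R = 6 (R = -6*(-1) = 6)
o(A) = √(1 - A)
j(E, a) = 10*a + E*a (j(E, a) = a*E + (9 + 1)*a = E*a + 10*a = 10*a + E*a)
-j(o(R), 38) = -38*(10 + √(1 - 1*6)) = -38*(10 + √(1 - 6)) = -38*(10 + √(-5)) = -38*(10 + I*√5) = -(380 + 38*I*√5) = -380 - 38*I*√5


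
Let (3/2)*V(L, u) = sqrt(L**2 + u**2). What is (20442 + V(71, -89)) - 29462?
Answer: -9020 + 2*sqrt(12962)/3 ≈ -8944.1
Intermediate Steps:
V(L, u) = 2*sqrt(L**2 + u**2)/3
(20442 + V(71, -89)) - 29462 = (20442 + 2*sqrt(71**2 + (-89)**2)/3) - 29462 = (20442 + 2*sqrt(5041 + 7921)/3) - 29462 = (20442 + 2*sqrt(12962)/3) - 29462 = -9020 + 2*sqrt(12962)/3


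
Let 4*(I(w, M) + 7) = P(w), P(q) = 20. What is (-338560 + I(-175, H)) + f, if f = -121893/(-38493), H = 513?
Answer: -4344048391/12831 ≈ -3.3856e+5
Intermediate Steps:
I(w, M) = -2 (I(w, M) = -7 + (¼)*20 = -7 + 5 = -2)
f = 40631/12831 (f = -121893*(-1/38493) = 40631/12831 ≈ 3.1666)
(-338560 + I(-175, H)) + f = (-338560 - 2) + 40631/12831 = -338562 + 40631/12831 = -4344048391/12831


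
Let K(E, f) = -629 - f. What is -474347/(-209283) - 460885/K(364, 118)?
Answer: 32269910888/52111467 ≈ 619.25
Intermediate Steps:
-474347/(-209283) - 460885/K(364, 118) = -474347/(-209283) - 460885/(-629 - 1*118) = -474347*(-1/209283) - 460885/(-629 - 118) = 474347/209283 - 460885/(-747) = 474347/209283 - 460885*(-1/747) = 474347/209283 + 460885/747 = 32269910888/52111467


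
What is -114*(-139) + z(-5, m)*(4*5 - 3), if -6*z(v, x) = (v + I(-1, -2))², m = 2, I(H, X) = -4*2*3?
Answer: 80779/6 ≈ 13463.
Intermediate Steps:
I(H, X) = -24 (I(H, X) = -8*3 = -24)
z(v, x) = -(-24 + v)²/6 (z(v, x) = -(v - 24)²/6 = -(-24 + v)²/6)
-114*(-139) + z(-5, m)*(4*5 - 3) = -114*(-139) + (-(-24 - 5)²/6)*(4*5 - 3) = 15846 + (-⅙*(-29)²)*(20 - 3) = 15846 - ⅙*841*17 = 15846 - 841/6*17 = 15846 - 14297/6 = 80779/6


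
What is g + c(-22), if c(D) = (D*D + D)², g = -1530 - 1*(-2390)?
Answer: 214304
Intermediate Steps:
g = 860 (g = -1530 + 2390 = 860)
c(D) = (D + D²)² (c(D) = (D² + D)² = (D + D²)²)
g + c(-22) = 860 + (-22)²*(1 - 22)² = 860 + 484*(-21)² = 860 + 484*441 = 860 + 213444 = 214304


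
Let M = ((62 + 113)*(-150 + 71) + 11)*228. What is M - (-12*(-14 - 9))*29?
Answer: -3157596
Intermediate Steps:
M = -3149592 (M = (175*(-79) + 11)*228 = (-13825 + 11)*228 = -13814*228 = -3149592)
M - (-12*(-14 - 9))*29 = -3149592 - (-12*(-14 - 9))*29 = -3149592 - (-12*(-23))*29 = -3149592 - 276*29 = -3149592 - 1*8004 = -3149592 - 8004 = -3157596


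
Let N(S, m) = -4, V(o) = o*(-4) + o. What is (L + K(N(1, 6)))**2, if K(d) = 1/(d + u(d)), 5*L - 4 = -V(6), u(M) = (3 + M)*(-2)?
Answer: 1521/100 ≈ 15.210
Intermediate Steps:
u(M) = -6 - 2*M
V(o) = -3*o (V(o) = -4*o + o = -3*o)
L = 22/5 (L = 4/5 + (-(-3)*6)/5 = 4/5 + (-1*(-18))/5 = 4/5 + (1/5)*18 = 4/5 + 18/5 = 22/5 ≈ 4.4000)
K(d) = 1/(-6 - d) (K(d) = 1/(d + (-6 - 2*d)) = 1/(-6 - d))
(L + K(N(1, 6)))**2 = (22/5 + 1/(-6 - 1*(-4)))**2 = (22/5 + 1/(-6 + 4))**2 = (22/5 + 1/(-2))**2 = (22/5 - 1/2)**2 = (39/10)**2 = 1521/100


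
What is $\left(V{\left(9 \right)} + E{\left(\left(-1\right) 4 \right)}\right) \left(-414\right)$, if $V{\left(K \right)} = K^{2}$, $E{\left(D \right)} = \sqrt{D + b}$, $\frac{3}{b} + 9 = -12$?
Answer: $-33534 - \frac{414 i \sqrt{203}}{7} \approx -33534.0 - 842.66 i$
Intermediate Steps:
$b = - \frac{1}{7}$ ($b = \frac{3}{-9 - 12} = \frac{3}{-21} = 3 \left(- \frac{1}{21}\right) = - \frac{1}{7} \approx -0.14286$)
$E{\left(D \right)} = \sqrt{- \frac{1}{7} + D}$ ($E{\left(D \right)} = \sqrt{D - \frac{1}{7}} = \sqrt{- \frac{1}{7} + D}$)
$\left(V{\left(9 \right)} + E{\left(\left(-1\right) 4 \right)}\right) \left(-414\right) = \left(9^{2} + \frac{\sqrt{-7 + 49 \left(\left(-1\right) 4\right)}}{7}\right) \left(-414\right) = \left(81 + \frac{\sqrt{-7 + 49 \left(-4\right)}}{7}\right) \left(-414\right) = \left(81 + \frac{\sqrt{-7 - 196}}{7}\right) \left(-414\right) = \left(81 + \frac{\sqrt{-203}}{7}\right) \left(-414\right) = \left(81 + \frac{i \sqrt{203}}{7}\right) \left(-414\right) = -33534 - \frac{414 i \sqrt{203}}{7}$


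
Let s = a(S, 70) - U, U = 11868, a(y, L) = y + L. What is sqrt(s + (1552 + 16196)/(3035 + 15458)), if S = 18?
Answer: 4*I*sqrt(251770396466)/18493 ≈ 108.53*I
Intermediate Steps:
a(y, L) = L + y
s = -11780 (s = (70 + 18) - 1*11868 = 88 - 11868 = -11780)
sqrt(s + (1552 + 16196)/(3035 + 15458)) = sqrt(-11780 + (1552 + 16196)/(3035 + 15458)) = sqrt(-11780 + 17748/18493) = sqrt(-217829792/18493) = 4*I*sqrt(251770396466)/18493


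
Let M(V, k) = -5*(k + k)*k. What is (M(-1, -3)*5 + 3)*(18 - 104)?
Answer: 38442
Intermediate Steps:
M(V, k) = -10*k² (M(V, k) = -5*2*k*k = -10*k²)
(M(-1, -3)*5 + 3)*(18 - 104) = (-10*(-3)²*5 + 3)*(18 - 104) = (-10*9*5 + 3)*(-86) = (-90*5 + 3)*(-86) = (-450 + 3)*(-86) = -447*(-86) = 38442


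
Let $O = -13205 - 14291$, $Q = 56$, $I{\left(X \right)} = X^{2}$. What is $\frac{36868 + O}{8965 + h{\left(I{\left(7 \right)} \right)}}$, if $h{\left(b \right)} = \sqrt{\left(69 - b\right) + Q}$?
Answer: $\frac{28006660}{26790383} - \frac{6248 \sqrt{19}}{26790383} \approx 1.0444$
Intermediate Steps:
$O = -27496$
$h{\left(b \right)} = \sqrt{125 - b}$ ($h{\left(b \right)} = \sqrt{\left(69 - b\right) + 56} = \sqrt{125 - b}$)
$\frac{36868 + O}{8965 + h{\left(I{\left(7 \right)} \right)}} = \frac{36868 - 27496}{8965 + \sqrt{125 - 7^{2}}} = \frac{9372}{8965 + \sqrt{125 - 49}} = \frac{9372}{8965 + \sqrt{76}} = \frac{9372}{8965 + 2 \sqrt{19}}$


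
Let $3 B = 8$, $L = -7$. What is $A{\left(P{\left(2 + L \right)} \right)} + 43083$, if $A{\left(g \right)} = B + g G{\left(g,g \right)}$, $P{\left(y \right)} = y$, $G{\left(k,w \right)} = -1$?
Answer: $\frac{129272}{3} \approx 43091.0$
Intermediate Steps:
$B = \frac{8}{3}$ ($B = \frac{1}{3} \cdot 8 = \frac{8}{3} \approx 2.6667$)
$A{\left(g \right)} = \frac{8}{3} - g$ ($A{\left(g \right)} = \frac{8}{3} + g \left(-1\right) = \frac{8}{3} - g$)
$A{\left(P{\left(2 + L \right)} \right)} + 43083 = \left(\frac{8}{3} - \left(2 - 7\right)\right) + 43083 = \left(\frac{8}{3} - -5\right) + 43083 = \left(\frac{8}{3} + 5\right) + 43083 = \frac{23}{3} + 43083 = \frac{129272}{3}$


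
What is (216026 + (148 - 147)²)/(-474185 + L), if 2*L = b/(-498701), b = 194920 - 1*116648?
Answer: -107732880927/236476572821 ≈ -0.45558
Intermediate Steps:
b = 78272 (b = 194920 - 116648 = 78272)
L = -39136/498701 (L = (78272/(-498701))/2 = (78272*(-1/498701))/2 = (½)*(-78272/498701) = -39136/498701 ≈ -0.078476)
(216026 + (148 - 147)²)/(-474185 + L) = (216026 + (148 - 147)²)/(-474185 - 39136/498701) = (216026 + 1²)/(-236476572821/498701) = (216026 + 1)*(-498701/236476572821) = 216027*(-498701/236476572821) = -107732880927/236476572821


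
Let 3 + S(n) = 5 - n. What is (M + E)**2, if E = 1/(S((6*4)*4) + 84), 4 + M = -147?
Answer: 2283121/100 ≈ 22831.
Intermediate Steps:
M = -151 (M = -4 - 147 = -151)
S(n) = 2 - n (S(n) = -3 + (5 - n) = 2 - n)
E = -1/10 (E = 1/((2 - 6*4*4) + 84) = 1/((2 - 24*4) + 84) = 1/((2 - 1*96) + 84) = 1/((2 - 96) + 84) = 1/(-94 + 84) = 1/(-10) = -1/10 ≈ -0.10000)
(M + E)**2 = (-151 - 1/10)**2 = (-1511/10)**2 = 2283121/100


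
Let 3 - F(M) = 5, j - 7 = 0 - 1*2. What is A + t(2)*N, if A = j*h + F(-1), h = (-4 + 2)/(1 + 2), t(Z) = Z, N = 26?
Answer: 140/3 ≈ 46.667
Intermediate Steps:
j = 5 (j = 7 + (0 - 1*2) = 7 + (0 - 2) = 7 - 2 = 5)
F(M) = -2 (F(M) = 3 - 1*5 = 3 - 5 = -2)
h = -⅔ (h = -2/3 = -2*⅓ = -⅔ ≈ -0.66667)
A = -16/3 (A = 5*(-⅔) - 2 = -10/3 - 2 = -16/3 ≈ -5.3333)
A + t(2)*N = -16/3 + 2*26 = -16/3 + 52 = 140/3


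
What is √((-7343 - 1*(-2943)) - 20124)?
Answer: 2*I*√6131 ≈ 156.6*I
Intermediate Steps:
√((-7343 - 1*(-2943)) - 20124) = √((-7343 + 2943) - 20124) = √(-4400 - 20124) = √(-24524) = 2*I*√6131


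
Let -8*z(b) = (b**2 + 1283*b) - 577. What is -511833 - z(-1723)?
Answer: -3337121/8 ≈ -4.1714e+5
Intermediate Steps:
z(b) = 577/8 - 1283*b/8 - b**2/8 (z(b) = -((b**2 + 1283*b) - 577)/8 = -(-577 + b**2 + 1283*b)/8 = 577/8 - 1283*b/8 - b**2/8)
-511833 - z(-1723) = -511833 - (577/8 - 1283/8*(-1723) - 1/8*(-1723)**2) = -511833 - (577/8 + 2210609/8 - 1/8*2968729) = -511833 - (577/8 + 2210609/8 - 2968729/8) = -511833 - 1*(-757543/8) = -511833 + 757543/8 = -3337121/8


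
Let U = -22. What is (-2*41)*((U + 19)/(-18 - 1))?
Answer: -246/19 ≈ -12.947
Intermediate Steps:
(-2*41)*((U + 19)/(-18 - 1)) = (-2*41)*((-22 + 19)/(-18 - 1)) = -(-246)/(-19) = -(-246)*(-1)/19 = -82*3/19 = -246/19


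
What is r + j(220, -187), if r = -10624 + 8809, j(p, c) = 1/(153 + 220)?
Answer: -676994/373 ≈ -1815.0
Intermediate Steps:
j(p, c) = 1/373
r = -1815
r + j(220, -187) = -1815 + 1/373 = -676994/373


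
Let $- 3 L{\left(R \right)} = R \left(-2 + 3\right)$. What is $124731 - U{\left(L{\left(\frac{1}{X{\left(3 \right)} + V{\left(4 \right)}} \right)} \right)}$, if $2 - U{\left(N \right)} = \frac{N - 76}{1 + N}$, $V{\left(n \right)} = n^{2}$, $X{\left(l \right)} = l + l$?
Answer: $\frac{8102368}{65} \approx 1.2465 \cdot 10^{5}$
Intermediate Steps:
$X{\left(l \right)} = 2 l$
$L{\left(R \right)} = - \frac{R}{3}$ ($L{\left(R \right)} = - \frac{R \left(-2 + 3\right)}{3} = - \frac{R 1}{3} = - \frac{R}{3}$)
$U{\left(N \right)} = 2 - \frac{-76 + N}{1 + N}$ ($U{\left(N \right)} = 2 - \frac{N - 76}{1 + N} = 2 - \frac{-76 + N}{1 + N}$)
$124731 - U{\left(L{\left(\frac{1}{X{\left(3 \right)} + V{\left(4 \right)}} \right)} \right)} = 124731 - \frac{78 - \frac{1}{3 \left(2 \cdot 3 + 4^{2}\right)}}{1 - \frac{1}{3 \left(2 \cdot 3 + 4^{2}\right)}} = 124731 - \frac{78 - \frac{1}{3 \left(6 + 16\right)}}{1 - \frac{1}{3 \left(6 + 16\right)}} = 124731 - \frac{78 - \frac{1}{3 \cdot 22}}{1 - \frac{1}{3 \cdot 22}} = 124731 - \frac{78 - \frac{1}{66}}{1 - \frac{1}{66}} = 124731 - \frac{1}{\frac{65}{66}} \cdot \frac{5147}{66} = 124731 - \frac{66}{65} \cdot \frac{5147}{66} = 124731 - \frac{5147}{65} = \frac{8102368}{65}$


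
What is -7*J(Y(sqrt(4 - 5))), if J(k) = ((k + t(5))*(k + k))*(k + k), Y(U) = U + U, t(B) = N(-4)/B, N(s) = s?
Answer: -448/5 + 224*I ≈ -89.6 + 224.0*I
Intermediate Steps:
t(B) = -4/B
Y(U) = 2*U
J(k) = 4*k**2*(-4/5 + k) (J(k) = ((k - 4/5)*(k + k))*(k + k) = ((k - 4*1/5)*(2*k))*(2*k) = ((k - 4/5)*(2*k))*(2*k) = ((-4/5 + k)*(2*k))*(2*k) = (2*k*(-4/5 + k))*(2*k) = 4*k**2*(-4/5 + k))
-7*J(Y(sqrt(4 - 5))) = -7*(2*sqrt(4 - 5))**2*(-16/5 + 4*(2*sqrt(4 - 5))) = -7*(2*sqrt(-1))**2*(-16/5 + 4*(2*sqrt(-1))) = -7*(2*I)**2*(-16/5 + 4*(2*I)) = -(-28)*(-16/5 + 8*I) = -7*(64/5 - 32*I) = -448/5 + 224*I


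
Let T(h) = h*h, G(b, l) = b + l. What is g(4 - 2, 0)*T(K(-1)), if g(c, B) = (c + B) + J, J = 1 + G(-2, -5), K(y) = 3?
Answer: -36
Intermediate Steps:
J = -6 (J = 1 + (-2 - 5) = 1 - 7 = -6)
T(h) = h²
g(c, B) = -6 + B + c (g(c, B) = (c + B) - 6 = (B + c) - 6 = -6 + B + c)
g(4 - 2, 0)*T(K(-1)) = (-6 + 0 + (4 - 2))*3² = (-6 + 0 + 2)*9 = -4*9 = -36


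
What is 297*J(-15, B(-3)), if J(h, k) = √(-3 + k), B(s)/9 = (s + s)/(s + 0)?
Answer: 297*√15 ≈ 1150.3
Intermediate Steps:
B(s) = 18 (B(s) = 9*((s + s)/(s + 0)) = 9*((2*s)/s) = 9*2 = 18)
297*J(-15, B(-3)) = 297*√(-3 + 18) = 297*√15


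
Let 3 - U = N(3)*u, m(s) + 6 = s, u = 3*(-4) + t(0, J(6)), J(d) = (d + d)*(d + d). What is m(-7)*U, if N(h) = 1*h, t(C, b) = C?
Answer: -507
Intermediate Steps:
J(d) = 4*d**2 (J(d) = (2*d)*(2*d) = 4*d**2)
N(h) = h
u = -12 (u = 3*(-4) + 0 = -12 + 0 = -12)
m(s) = -6 + s
U = 39 (U = 3 - 3*(-12) = 3 - 1*(-36) = 3 + 36 = 39)
m(-7)*U = (-6 - 7)*39 = -13*39 = -507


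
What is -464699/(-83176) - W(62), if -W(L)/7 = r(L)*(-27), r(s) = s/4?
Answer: -243199393/83176 ≈ -2923.9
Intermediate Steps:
r(s) = s/4 (r(s) = s*(¼) = s/4)
W(L) = 189*L/4 (W(L) = -7*L/4*(-27) = -(-189)*L/4 = 189*L/4)
-464699/(-83176) - W(62) = -464699/(-83176) - 189*62/4 = -464699*(-1/83176) - 1*5859/2 = 464699/83176 - 5859/2 = -243199393/83176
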